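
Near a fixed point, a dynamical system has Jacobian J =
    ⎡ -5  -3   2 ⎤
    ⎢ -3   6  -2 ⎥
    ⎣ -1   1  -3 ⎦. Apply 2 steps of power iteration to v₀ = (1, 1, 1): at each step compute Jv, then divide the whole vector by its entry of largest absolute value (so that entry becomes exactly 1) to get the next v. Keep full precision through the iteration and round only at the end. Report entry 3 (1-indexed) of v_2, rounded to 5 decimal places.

0.53333

Jv0 = (-6.000000, 1.000000, -3.000000); divide by -6.000000 → v1 = (1.000000, -0.166667, 0.500000)
Jv1 = (-3.500000, -5.000000, -2.666667); divide by -5.000000 → v2 = (0.700000, 1.000000, 0.533333)
Requested entry of v2: 16/30 = 0.53333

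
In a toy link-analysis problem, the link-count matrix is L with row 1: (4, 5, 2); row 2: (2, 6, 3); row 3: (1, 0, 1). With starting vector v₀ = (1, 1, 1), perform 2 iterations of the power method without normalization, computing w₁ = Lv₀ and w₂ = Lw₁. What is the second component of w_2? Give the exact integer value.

w1 = Lv₀ = (4·1 + 5·1 + 2·1; 2·1 + 6·1 + 3·1; 1·1 + 0·1 + 1·1) = (11, 11, 2)
w2 = Lw1 = (4·11 + 5·11 + 2·2; 2·11 + 6·11 + 3·2; 1·11 + 0·11 + 1·2) = (103, 94, 13)
The requested component of w2 is 94.

94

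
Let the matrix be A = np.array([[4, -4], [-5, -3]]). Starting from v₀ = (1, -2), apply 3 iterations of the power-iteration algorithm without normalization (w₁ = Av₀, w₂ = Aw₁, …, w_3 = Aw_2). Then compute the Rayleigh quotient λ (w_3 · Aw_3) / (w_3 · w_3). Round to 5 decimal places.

w1 = Av₀ = (4·1 + (-4)·(-2); (-5)·1 + (-3)·(-2)) = (12, 1)
w2 = Aw1 = (4·12 + (-4)·1; (-5)·12 + (-3)·1) = (44, -63)
w3 = Aw2 = (428, -31)
Aw3 = (1836, -2047)
w3·Aw3 = 428·1836 + (-31)·(-2047) = 849265; w3·w3 = 428·428 + (-31)·(-31) = 184145
λ ≈ 849265/184145 = 4.61194

λ ≈ 4.61194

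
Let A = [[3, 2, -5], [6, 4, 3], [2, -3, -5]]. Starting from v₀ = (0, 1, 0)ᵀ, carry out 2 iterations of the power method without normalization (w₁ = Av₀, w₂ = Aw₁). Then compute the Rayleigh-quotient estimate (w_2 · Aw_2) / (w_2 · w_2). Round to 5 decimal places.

6.01199

w1 = Av₀ = (2, 4, -3)
w2 = Aw1 = (29, 19, 7)
Aw2 = (90, 271, -34)
w2·Aw2 = 29·90 + 19·271 + 7·(-34) = 7521; w2·w2 = 29·29 + 19·19 + 7·7 = 1251
λ ≈ 7521/1251 = 6.01199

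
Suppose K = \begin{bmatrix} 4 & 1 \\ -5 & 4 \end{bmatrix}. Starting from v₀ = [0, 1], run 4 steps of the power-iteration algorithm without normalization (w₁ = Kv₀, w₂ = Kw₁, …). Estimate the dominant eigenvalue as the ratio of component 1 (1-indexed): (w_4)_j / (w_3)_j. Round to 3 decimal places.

w1 = Kv₀ = (1, 4)
w2 = Kw1 = (8, 11)
w3 = Kw2 = (43, 4)
w4 = Kw3 = (176, -199)
Ratio at component: 176 / 43 = 4.093

λ ≈ 4.093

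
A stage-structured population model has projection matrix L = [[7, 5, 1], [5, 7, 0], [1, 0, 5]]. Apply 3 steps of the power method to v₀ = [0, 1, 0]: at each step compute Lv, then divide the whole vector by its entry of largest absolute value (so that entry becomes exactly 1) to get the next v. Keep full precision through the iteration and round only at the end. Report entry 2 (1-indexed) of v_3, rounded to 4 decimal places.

1.0000

Lv0 = (5.00000, 7.00000, 0.00000); divide by 7.00000 → v1 = (0.71429, 1.00000, 0.00000)
Lv1 = (10.00000, 10.57143, 0.71429); divide by 10.57143 → v2 = (0.94595, 1.00000, 0.06757)
Lv2 = (11.68919, 11.72973, 1.28378); divide by 11.72973 → v3 = (0.99654, 1.00000, 0.10945)
Requested entry of v3: 868/868 = 1.0000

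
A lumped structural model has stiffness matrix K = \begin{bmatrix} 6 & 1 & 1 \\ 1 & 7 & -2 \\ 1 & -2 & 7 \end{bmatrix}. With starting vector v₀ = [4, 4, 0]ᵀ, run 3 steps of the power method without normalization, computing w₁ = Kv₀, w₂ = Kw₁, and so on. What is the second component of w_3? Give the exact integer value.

w1 = Kv₀ = (6·4 + 1·4 + 1·0; 1·4 + 7·4 + (-2)·0; 1·4 + (-2)·4 + 7·0) = (28, 32, -4)
w2 = Kw1 = (6·28 + 1·32 + 1·(-4); 1·28 + 7·32 + (-2)·(-4); 1·28 + (-2)·32 + 7·(-4)) = (196, 260, -64)
w3 = Kw2 = (1372, 2144, -772)
The requested component of w3 is 2144.

2144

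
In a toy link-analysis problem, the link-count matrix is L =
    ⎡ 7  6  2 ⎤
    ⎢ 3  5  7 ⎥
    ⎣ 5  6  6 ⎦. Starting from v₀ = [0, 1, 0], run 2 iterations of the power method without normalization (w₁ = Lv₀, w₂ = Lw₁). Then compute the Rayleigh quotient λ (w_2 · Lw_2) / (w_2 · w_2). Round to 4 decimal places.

w1 = Lv₀ = (7·0 + 6·1 + 2·0; 3·0 + 5·1 + 7·0; 5·0 + 6·1 + 6·0) = (6, 5, 6)
w2 = Lw1 = (7·6 + 6·5 + 2·6; 3·6 + 5·5 + 7·6; 5·6 + 6·5 + 6·6) = (84, 85, 96)
Lw2 = (1290, 1349, 1506)
w2·Lw2 = 84·1290 + 85·1349 + 96·1506 = 367601; w2·w2 = 84·84 + 85·85 + 96·96 = 23497
λ ≈ 367601/23497 = 15.6446

15.6446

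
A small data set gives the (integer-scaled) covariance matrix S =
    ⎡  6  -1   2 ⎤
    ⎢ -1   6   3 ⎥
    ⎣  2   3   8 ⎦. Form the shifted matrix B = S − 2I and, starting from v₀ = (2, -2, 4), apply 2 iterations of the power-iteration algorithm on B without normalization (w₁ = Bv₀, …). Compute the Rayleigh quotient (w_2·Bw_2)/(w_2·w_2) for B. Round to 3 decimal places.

B = S − 2I has rows (4, -1, 2); (-1, 4, 3); (2, 3, 6)
w1 = Bv₀ = (4·2 + (-1)·(-2) + 2·4; (-1)·2 + 4·(-2) + 3·4; 2·2 + 3·(-2) + 6·4) = (18, 2, 22)
w2 = Bw1 = (4·18 + (-1)·2 + 2·22; (-1)·18 + 4·2 + 3·22; 2·18 + 3·2 + 6·22) = (114, 56, 174)
Bw2 = (748, 632, 1440)
w2·Bw2 = 371224; w2·w2 = 46408; μ ≈ 371224/46408 = 7.999

7.999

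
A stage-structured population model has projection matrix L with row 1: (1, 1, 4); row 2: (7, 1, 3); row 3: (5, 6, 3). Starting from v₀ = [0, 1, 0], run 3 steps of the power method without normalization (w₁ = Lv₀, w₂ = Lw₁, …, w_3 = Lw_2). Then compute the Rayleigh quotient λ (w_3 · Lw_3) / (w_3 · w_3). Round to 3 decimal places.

w1 = Lv₀ = (1·0 + 1·1 + 4·0; 7·0 + 1·1 + 3·0; 5·0 + 6·1 + 3·0) = (1, 1, 6)
w2 = Lw1 = (1·1 + 1·1 + 4·6; 7·1 + 1·1 + 3·6; 5·1 + 6·1 + 3·6) = (26, 26, 29)
w3 = Lw2 = (168, 295, 373)
Lw3 = (1955, 2590, 3729)
w3·Lw3 = 168·1955 + 295·2590 + 373·3729 = 2483407; w3·w3 = 168·168 + 295·295 + 373·373 = 254378
λ ≈ 2483407/254378 = 9.763

9.763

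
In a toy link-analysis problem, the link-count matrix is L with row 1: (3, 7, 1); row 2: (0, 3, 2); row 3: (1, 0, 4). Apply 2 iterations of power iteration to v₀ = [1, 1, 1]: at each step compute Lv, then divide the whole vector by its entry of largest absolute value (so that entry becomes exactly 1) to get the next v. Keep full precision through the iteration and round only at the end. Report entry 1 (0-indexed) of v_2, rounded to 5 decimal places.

Lv0 = (11.000000, 5.000000, 5.000000); divide by 11.000000 → v1 = (1.000000, 0.454545, 0.454545)
Lv1 = (6.636364, 2.272727, 2.818182); divide by 6.636364 → v2 = (1.000000, 0.342466, 0.424658)
Requested entry of v2: 25/73 = 0.34247

0.34247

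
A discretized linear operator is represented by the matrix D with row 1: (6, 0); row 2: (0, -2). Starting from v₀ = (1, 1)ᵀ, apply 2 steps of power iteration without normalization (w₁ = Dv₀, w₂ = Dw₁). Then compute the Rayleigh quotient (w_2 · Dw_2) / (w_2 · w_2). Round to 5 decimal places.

w1 = Dv₀ = (6, -2)
w2 = Dw1 = (36, 4)
Dw2 = (216, -8)
w2·Dw2 = 36·216 + 4·(-8) = 7744; w2·w2 = 36·36 + 4·4 = 1312
λ ≈ 7744/1312 = 5.90244

5.90244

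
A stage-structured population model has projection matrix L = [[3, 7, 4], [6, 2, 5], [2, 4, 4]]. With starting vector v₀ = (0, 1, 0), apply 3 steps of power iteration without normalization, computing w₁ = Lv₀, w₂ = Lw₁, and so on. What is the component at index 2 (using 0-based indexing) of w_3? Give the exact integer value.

518

w1 = Lv₀ = (3·0 + 7·1 + 4·0; 6·0 + 2·1 + 5·0; 2·0 + 4·1 + 4·0) = (7, 2, 4)
w2 = Lw1 = (3·7 + 7·2 + 4·4; 6·7 + 2·2 + 5·4; 2·7 + 4·2 + 4·4) = (51, 66, 38)
w3 = Lw2 = (767, 628, 518)
The requested component of w3 is 518.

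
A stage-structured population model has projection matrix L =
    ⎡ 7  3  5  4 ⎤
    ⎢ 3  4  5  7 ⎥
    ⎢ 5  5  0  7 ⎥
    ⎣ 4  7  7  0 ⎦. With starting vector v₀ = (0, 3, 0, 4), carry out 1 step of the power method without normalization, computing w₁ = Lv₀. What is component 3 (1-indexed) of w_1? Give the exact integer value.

43

w1 = Lv₀ = (7·0 + 3·3 + 5·0 + 4·4; 3·0 + 4·3 + 5·0 + 7·4; 5·0 + 5·3 + 0·0 + 7·4; 4·0 + 7·3 + 7·0 + 0·4) = (25, 40, 43, 21)
The requested component of w1 is 43.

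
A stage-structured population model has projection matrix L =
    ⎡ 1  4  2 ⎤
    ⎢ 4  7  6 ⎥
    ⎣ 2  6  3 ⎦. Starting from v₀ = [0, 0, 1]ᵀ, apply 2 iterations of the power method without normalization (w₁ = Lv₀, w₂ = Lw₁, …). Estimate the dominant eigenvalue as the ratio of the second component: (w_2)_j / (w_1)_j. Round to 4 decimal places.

11.3333

w1 = Lv₀ = (1·0 + 4·0 + 2·1; 4·0 + 7·0 + 6·1; 2·0 + 6·0 + 3·1) = (2, 6, 3)
w2 = Lw1 = (1·2 + 4·6 + 2·3; 4·2 + 7·6 + 6·3; 2·2 + 6·6 + 3·3) = (32, 68, 49)
Ratio at component: 68 / 6 = 11.3333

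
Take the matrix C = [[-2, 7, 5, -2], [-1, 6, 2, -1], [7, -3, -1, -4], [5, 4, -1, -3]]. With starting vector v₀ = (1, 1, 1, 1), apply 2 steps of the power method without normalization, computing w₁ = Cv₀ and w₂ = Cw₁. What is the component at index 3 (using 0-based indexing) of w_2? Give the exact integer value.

w1 = Cv₀ = ((-2)·1 + 7·1 + 5·1 + (-2)·1; (-1)·1 + 6·1 + 2·1 + (-1)·1; 7·1 + (-3)·1 + (-1)·1 + (-4)·1; 5·1 + 4·1 + (-1)·1 + (-3)·1) = (8, 6, -1, 5)
w2 = Cw1 = ((-2)·8 + 7·6 + 5·(-1) + (-2)·5; (-1)·8 + 6·6 + 2·(-1) + (-1)·5; 7·8 + (-3)·6 + (-1)·(-1) + (-4)·5; 5·8 + 4·6 + (-1)·(-1) + (-3)·5) = (11, 21, 19, 50)
The requested component of w2 is 50.

50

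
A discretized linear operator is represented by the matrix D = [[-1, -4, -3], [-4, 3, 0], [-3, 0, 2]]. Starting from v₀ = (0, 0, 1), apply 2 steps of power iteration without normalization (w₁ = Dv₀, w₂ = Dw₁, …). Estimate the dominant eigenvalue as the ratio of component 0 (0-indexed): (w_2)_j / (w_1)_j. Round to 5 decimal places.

w1 = Dv₀ = ((-1)·0 + (-4)·0 + (-3)·1; (-4)·0 + 3·0 + 0·1; (-3)·0 + 0·0 + 2·1) = (-3, 0, 2)
w2 = Dw1 = ((-1)·(-3) + (-4)·0 + (-3)·2; (-4)·(-3) + 3·0 + 0·2; (-3)·(-3) + 0·0 + 2·2) = (-3, 12, 13)
Ratio at component: -3 / -3 = 1.00000

λ ≈ 1.00000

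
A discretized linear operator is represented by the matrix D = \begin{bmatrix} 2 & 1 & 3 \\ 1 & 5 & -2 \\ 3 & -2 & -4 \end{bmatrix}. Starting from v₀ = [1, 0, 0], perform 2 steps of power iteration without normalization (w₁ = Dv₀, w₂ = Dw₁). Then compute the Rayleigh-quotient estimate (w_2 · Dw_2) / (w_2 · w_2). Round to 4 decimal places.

λ ≈ -1.8046

w1 = Dv₀ = (2, 1, 3)
w2 = Dw1 = (14, 1, -8)
Dw2 = (5, 35, 72)
w2·Dw2 = 14·5 + 1·35 + (-8)·72 = -471; w2·w2 = 14·14 + 1·1 + (-8)·(-8) = 261
λ ≈ -471/261 = -1.8046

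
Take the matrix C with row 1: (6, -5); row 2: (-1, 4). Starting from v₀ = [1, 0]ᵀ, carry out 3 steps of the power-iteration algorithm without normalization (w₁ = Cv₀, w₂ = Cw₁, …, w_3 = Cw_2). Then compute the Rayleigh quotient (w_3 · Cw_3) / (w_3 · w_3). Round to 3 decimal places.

λ ≈ 7.388

w1 = Cv₀ = (6·1 + (-5)·0; (-1)·1 + 4·0) = (6, -1)
w2 = Cw1 = (6·6 + (-5)·(-1); (-1)·6 + 4·(-1)) = (41, -10)
w3 = Cw2 = (296, -81)
Cw3 = (2181, -620)
w3·Cw3 = 296·2181 + (-81)·(-620) = 695796; w3·w3 = 296·296 + (-81)·(-81) = 94177
λ ≈ 695796/94177 = 7.388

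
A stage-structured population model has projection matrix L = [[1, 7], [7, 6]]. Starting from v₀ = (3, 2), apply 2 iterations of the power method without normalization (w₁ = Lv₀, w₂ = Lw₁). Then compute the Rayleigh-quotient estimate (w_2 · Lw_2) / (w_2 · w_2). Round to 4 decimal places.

w1 = Lv₀ = (1·3 + 7·2; 7·3 + 6·2) = (17, 33)
w2 = Lw1 = (1·17 + 7·33; 7·17 + 6·33) = (248, 317)
Lw2 = (2467, 3638)
w2·Lw2 = 248·2467 + 317·3638 = 1765062; w2·w2 = 248·248 + 317·317 = 161993
λ ≈ 1765062/161993 = 10.8959

10.8959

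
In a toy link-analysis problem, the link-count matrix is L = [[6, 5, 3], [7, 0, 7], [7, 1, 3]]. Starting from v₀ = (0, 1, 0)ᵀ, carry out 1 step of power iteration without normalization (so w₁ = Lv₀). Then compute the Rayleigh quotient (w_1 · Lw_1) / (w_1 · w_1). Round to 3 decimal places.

w1 = Lv₀ = (5, 0, 1)
Lw1 = (33, 42, 38)
w1·Lw1 = 5·33 + 0·42 + 1·38 = 203; w1·w1 = 5·5 + 0·0 + 1·1 = 26
λ ≈ 203/26 = 7.808

7.808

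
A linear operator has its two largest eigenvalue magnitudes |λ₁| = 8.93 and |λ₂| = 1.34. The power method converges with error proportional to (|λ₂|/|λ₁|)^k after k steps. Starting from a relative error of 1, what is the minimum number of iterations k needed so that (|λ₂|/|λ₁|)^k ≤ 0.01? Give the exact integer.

3

|λ₂/λ₁| = 1.34/8.93 = 0.15006
Need k ≥ ln(0.01) / ln(0.15006) = -4.6052 / -1.8967 ≈ 2.428
Smallest integer k satisfying the bound: 3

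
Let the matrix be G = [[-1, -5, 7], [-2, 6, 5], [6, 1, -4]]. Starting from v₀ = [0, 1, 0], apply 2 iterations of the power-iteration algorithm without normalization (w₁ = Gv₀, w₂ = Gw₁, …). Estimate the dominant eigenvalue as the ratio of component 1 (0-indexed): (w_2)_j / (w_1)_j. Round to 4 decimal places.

λ ≈ 8.5000

w1 = Gv₀ = ((-1)·0 + (-5)·1 + 7·0; (-2)·0 + 6·1 + 5·0; 6·0 + 1·1 + (-4)·0) = (-5, 6, 1)
w2 = Gw1 = ((-1)·(-5) + (-5)·6 + 7·1; (-2)·(-5) + 6·6 + 5·1; 6·(-5) + 1·6 + (-4)·1) = (-18, 51, -28)
Ratio at component: 51 / 6 = 8.5000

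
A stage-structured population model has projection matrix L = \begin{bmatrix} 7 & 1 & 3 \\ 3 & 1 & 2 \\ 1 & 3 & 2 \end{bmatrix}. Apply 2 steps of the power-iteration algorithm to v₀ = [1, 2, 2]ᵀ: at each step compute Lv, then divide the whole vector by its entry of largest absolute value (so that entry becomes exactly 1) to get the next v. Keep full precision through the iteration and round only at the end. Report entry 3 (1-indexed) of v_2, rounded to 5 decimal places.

Lv0 = (15.000000, 9.000000, 11.000000); divide by 15.000000 → v1 = (1.000000, 0.600000, 0.733333)
Lv1 = (9.800000, 5.066667, 4.266667); divide by 9.800000 → v2 = (1.000000, 0.517007, 0.435374)
Requested entry of v2: 64/147 = 0.43537

0.43537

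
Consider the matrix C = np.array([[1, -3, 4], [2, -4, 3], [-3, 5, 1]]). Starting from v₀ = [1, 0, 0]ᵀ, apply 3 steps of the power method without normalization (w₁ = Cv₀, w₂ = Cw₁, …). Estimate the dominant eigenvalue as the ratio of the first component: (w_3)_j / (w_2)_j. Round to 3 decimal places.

w1 = Cv₀ = (1·1 + (-3)·0 + 4·0; 2·1 + (-4)·0 + 3·0; (-3)·1 + 5·0 + 1·0) = (1, 2, -3)
w2 = Cw1 = (1·1 + (-3)·2 + 4·(-3); 2·1 + (-4)·2 + 3·(-3); (-3)·1 + 5·2 + 1·(-3)) = (-17, -15, 4)
w3 = Cw2 = (44, 38, -20)
Ratio at component: 44 / -17 = -2.588

λ ≈ -2.588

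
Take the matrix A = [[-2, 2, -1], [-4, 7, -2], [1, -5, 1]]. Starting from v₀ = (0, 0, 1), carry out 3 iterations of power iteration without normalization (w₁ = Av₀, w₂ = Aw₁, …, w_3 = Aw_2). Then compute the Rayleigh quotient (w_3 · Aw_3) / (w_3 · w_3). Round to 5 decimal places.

λ ≈ 7.29162

w1 = Av₀ = ((-2)·0 + 2·0 + (-1)·1; (-4)·0 + 7·0 + (-2)·1; 1·0 + (-5)·0 + 1·1) = (-1, -2, 1)
w2 = Aw1 = ((-2)·(-1) + 2·(-2) + (-1)·1; (-4)·(-1) + 7·(-2) + (-2)·1; 1·(-1) + (-5)·(-2) + 1·1) = (-3, -12, 10)
w3 = Aw2 = (-28, -92, 67)
Aw3 = (-195, -666, 499)
w3·Aw3 = (-28)·(-195) + (-92)·(-666) + 67·499 = 100165; w3·w3 = (-28)·(-28) + (-92)·(-92) + 67·67 = 13737
λ ≈ 100165/13737 = 7.29162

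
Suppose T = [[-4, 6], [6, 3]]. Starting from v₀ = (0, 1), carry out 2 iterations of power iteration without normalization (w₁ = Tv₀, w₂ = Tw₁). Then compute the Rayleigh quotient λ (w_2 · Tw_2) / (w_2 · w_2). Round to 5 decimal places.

w1 = Tv₀ = ((-4)·0 + 6·1; 6·0 + 3·1) = (6, 3)
w2 = Tw1 = ((-4)·6 + 6·3; 6·6 + 3·3) = (-6, 45)
Tw2 = (294, 99)
w2·Tw2 = (-6)·294 + 45·99 = 2691; w2·w2 = (-6)·(-6) + 45·45 = 2061
λ ≈ 2691/2061 = 1.30568

1.30568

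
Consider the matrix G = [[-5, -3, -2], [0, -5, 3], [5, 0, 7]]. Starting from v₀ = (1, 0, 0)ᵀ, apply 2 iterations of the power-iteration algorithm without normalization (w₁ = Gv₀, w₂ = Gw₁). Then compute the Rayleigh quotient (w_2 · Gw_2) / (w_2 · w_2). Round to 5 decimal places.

w1 = Gv₀ = ((-5)·1 + (-3)·0 + (-2)·0; 0·1 + (-5)·0 + 3·0; 5·1 + 0·0 + 7·0) = (-5, 0, 5)
w2 = Gw1 = ((-5)·(-5) + (-3)·0 + (-2)·5; 0·(-5) + (-5)·0 + 3·5; 5·(-5) + 0·0 + 7·5) = (15, 15, 10)
Gw2 = (-140, -45, 145)
w2·Gw2 = 15·(-140) + 15·(-45) + 10·145 = -1325; w2·w2 = 15·15 + 15·15 + 10·10 = 550
λ ≈ -1325/550 = -2.40909

-2.40909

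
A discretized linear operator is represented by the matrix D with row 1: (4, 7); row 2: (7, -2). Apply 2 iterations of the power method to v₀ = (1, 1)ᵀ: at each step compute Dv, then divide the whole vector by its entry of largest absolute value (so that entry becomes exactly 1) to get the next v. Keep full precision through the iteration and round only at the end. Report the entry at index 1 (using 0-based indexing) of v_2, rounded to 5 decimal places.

Dv0 = (11.000000, 5.000000); divide by 11.000000 → v1 = (1.000000, 0.454545)
Dv1 = (7.181818, 6.090909); divide by 7.181818 → v2 = (1.000000, 0.848101)
Requested entry of v2: 67/79 = 0.84810

0.84810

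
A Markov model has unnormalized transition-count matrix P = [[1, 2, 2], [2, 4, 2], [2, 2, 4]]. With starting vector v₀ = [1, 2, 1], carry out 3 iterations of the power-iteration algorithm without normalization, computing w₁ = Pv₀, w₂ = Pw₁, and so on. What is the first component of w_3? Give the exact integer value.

371

w1 = Pv₀ = (1·1 + 2·2 + 2·1; 2·1 + 4·2 + 2·1; 2·1 + 2·2 + 4·1) = (7, 12, 10)
w2 = Pw1 = (1·7 + 2·12 + 2·10; 2·7 + 4·12 + 2·10; 2·7 + 2·12 + 4·10) = (51, 82, 78)
w3 = Pw2 = (371, 586, 578)
The requested component of w3 is 371.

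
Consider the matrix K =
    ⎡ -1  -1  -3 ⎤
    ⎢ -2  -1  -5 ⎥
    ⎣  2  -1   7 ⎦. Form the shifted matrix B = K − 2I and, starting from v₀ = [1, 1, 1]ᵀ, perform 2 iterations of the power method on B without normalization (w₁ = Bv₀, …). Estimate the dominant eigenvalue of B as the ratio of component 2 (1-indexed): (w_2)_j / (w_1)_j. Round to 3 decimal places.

B = K − 2I has rows (-3, -1, -3); (-2, -3, -5); (2, -1, 5)
w1 = Bv₀ = (-7, -10, 6)
w2 = Bw1 = (13, 14, 26)
Ratio: 14/-10 = -1.400

-1.400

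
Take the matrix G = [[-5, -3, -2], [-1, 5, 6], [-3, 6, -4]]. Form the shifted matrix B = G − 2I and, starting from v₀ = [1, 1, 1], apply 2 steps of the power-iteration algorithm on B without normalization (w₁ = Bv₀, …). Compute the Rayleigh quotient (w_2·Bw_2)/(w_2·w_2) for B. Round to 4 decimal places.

B = G − 2I has rows (-7, -3, -2); (-1, 3, 6); (-3, 6, -6)
w1 = Bv₀ = (-12, 8, -3)
w2 = Bw1 = (66, 18, 102)
Bw2 = (-720, 600, -702)
w2·Bw2 = -108324; w2·w2 = 15084; μ ≈ -108324/15084 = -7.1814

-7.1814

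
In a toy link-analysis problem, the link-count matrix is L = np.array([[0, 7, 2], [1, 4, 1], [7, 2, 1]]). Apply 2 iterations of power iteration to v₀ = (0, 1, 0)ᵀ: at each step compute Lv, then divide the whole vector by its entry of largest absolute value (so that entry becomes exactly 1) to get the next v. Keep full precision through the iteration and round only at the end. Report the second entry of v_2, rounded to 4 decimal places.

0.4237

Lv0 = (7.00000, 4.00000, 2.00000); divide by 7.00000 → v1 = (1.00000, 0.57143, 0.28571)
Lv1 = (4.57143, 3.57143, 8.42857); divide by 8.42857 → v2 = (0.54237, 0.42373, 1.00000)
Requested entry of v2: 25/59 = 0.4237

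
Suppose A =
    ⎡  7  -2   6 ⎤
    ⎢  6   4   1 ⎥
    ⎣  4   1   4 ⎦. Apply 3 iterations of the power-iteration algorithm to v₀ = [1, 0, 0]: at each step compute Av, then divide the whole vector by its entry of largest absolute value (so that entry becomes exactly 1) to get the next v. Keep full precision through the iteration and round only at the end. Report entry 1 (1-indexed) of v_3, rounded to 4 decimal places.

0.8434

Av0 = (7.00000, 6.00000, 4.00000); divide by 7.00000 → v1 = (1.00000, 0.85714, 0.57143)
Av1 = (8.71429, 10.00000, 7.14286); divide by 10.00000 → v2 = (0.87143, 1.00000, 0.71429)
Av2 = (8.38571, 9.94286, 7.34286); divide by 9.94286 → v3 = (0.84339, 1.00000, 0.73851)
Requested entry of v3: 587/696 = 0.8434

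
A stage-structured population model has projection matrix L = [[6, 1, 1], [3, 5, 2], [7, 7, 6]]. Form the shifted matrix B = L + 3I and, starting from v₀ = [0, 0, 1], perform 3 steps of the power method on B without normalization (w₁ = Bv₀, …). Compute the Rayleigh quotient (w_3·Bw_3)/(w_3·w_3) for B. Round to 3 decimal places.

μ ≈ 13.837

B = L + 3I has rows (9, 1, 1); (3, 8, 2); (7, 7, 9)
w1 = Bv₀ = (9·0 + 1·0 + 1·1; 3·0 + 8·0 + 2·1; 7·0 + 7·0 + 9·1) = (1, 2, 9)
w2 = Bw1 = (9·1 + 1·2 + 1·9; 3·1 + 8·2 + 2·9; 7·1 + 7·2 + 9·9) = (20, 37, 102)
w3 = Bw2 = (319, 560, 1317)
Bw3 = (4748, 8071, 18006)
w3·Bw3 = 29748274; w3·w3 = 2149850; μ ≈ 29748274/2149850 = 13.837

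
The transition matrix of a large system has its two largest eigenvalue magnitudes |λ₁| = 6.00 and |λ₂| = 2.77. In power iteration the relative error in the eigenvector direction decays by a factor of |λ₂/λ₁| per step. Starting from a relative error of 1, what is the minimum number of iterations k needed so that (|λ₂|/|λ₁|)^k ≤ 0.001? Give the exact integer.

|λ₂/λ₁| = 2.77/6.00 = 0.46167
Need k ≥ ln(0.001) / ln(0.46167) = -6.9078 / -0.7729 ≈ 8.937
Smallest integer k satisfying the bound: 9

9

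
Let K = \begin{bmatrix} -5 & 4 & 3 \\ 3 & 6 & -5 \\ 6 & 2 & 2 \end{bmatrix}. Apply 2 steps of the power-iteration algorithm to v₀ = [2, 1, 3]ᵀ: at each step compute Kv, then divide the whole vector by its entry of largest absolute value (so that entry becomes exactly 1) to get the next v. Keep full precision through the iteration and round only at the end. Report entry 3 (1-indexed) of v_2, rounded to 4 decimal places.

Kv0 = (3.00000, -3.00000, 20.00000); divide by 20.00000 → v1 = (0.15000, -0.15000, 1.00000)
Kv1 = (1.65000, -5.45000, 2.60000); divide by -5.45000 → v2 = (-0.30275, 1.00000, -0.47706)
Requested entry of v2: 52/-109 = -0.4771

-0.4771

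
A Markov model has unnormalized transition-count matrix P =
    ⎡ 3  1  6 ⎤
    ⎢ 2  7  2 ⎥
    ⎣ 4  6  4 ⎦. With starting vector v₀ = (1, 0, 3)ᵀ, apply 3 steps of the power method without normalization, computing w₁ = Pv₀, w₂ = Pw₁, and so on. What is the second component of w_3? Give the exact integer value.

1636

w1 = Pv₀ = (3·1 + 1·0 + 6·3; 2·1 + 7·0 + 2·3; 4·1 + 6·0 + 4·3) = (21, 8, 16)
w2 = Pw1 = (3·21 + 1·8 + 6·16; 2·21 + 7·8 + 2·16; 4·21 + 6·8 + 4·16) = (167, 130, 196)
w3 = Pw2 = (1807, 1636, 2232)
The requested component of w3 is 1636.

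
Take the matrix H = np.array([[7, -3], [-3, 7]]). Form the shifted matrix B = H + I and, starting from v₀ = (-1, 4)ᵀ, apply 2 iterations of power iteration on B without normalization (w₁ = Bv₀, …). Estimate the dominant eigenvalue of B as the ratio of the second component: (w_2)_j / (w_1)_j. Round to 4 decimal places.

μ ≈ 9.7143

B = H + I has rows (8, -3); (-3, 8)
w1 = Bv₀ = (8·(-1) + (-3)·4; (-3)·(-1) + 8·4) = (-20, 35)
w2 = Bw1 = (8·(-20) + (-3)·35; (-3)·(-20) + 8·35) = (-265, 340)
Ratio: 340/35 = 9.7143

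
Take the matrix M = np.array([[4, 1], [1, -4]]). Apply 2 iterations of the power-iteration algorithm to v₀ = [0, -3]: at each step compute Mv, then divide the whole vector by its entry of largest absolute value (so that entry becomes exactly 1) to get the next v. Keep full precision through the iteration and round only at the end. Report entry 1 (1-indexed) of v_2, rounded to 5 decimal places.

Mv0 = (-3.000000, 12.000000); divide by 12.000000 → v1 = (-0.250000, 1.000000)
Mv1 = (0.000000, -4.250000); divide by -4.250000 → v2 = (0.000000, 1.000000)
Requested entry of v2: 0/-51 = 0.00000

0.00000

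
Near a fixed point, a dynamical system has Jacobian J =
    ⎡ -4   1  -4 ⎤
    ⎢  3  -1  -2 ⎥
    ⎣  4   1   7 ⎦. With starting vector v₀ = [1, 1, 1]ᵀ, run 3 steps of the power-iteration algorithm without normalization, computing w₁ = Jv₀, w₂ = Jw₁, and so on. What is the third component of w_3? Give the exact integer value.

w1 = Jv₀ = ((-4)·1 + 1·1 + (-4)·1; 3·1 + (-1)·1 + (-2)·1; 4·1 + 1·1 + 7·1) = (-7, 0, 12)
w2 = Jw1 = ((-4)·(-7) + 1·0 + (-4)·12; 3·(-7) + (-1)·0 + (-2)·12; 4·(-7) + 1·0 + 7·12) = (-20, -45, 56)
w3 = Jw2 = (-189, -127, 267)
The requested component of w3 is 267.

267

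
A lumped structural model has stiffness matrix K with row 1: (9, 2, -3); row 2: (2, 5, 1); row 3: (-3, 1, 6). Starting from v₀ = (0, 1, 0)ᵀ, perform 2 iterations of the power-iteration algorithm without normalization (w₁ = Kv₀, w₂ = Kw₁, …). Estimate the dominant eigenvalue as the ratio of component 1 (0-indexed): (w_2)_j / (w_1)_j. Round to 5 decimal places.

λ ≈ 6.00000

w1 = Kv₀ = (2, 5, 1)
w2 = Kw1 = (25, 30, 5)
Ratio at component: 30 / 5 = 6.00000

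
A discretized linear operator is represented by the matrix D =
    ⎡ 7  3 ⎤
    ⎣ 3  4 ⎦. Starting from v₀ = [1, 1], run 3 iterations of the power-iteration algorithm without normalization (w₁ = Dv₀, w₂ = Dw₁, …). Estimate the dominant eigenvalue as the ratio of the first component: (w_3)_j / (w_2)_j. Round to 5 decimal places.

w1 = Dv₀ = (10, 7)
w2 = Dw1 = (91, 58)
w3 = Dw2 = (811, 505)
Ratio at component: 811 / 91 = 8.91209

λ ≈ 8.91209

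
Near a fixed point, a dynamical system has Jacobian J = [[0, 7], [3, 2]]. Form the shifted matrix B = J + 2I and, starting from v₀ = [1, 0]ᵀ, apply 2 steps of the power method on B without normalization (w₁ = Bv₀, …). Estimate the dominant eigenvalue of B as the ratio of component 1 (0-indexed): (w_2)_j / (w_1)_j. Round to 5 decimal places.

B = J + 2I has rows (2, 7); (3, 4)
w1 = Bv₀ = (2·1 + 7·0; 3·1 + 4·0) = (2, 3)
w2 = Bw1 = (2·2 + 7·3; 3·2 + 4·3) = (25, 18)
Ratio: 18/3 = 6.00000

6.00000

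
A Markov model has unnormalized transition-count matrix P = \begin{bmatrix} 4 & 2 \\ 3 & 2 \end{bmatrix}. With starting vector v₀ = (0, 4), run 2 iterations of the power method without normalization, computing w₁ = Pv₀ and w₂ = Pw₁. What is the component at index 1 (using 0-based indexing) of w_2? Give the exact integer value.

w1 = Pv₀ = (8, 8)
w2 = Pw1 = (48, 40)
The requested component of w2 is 40.

40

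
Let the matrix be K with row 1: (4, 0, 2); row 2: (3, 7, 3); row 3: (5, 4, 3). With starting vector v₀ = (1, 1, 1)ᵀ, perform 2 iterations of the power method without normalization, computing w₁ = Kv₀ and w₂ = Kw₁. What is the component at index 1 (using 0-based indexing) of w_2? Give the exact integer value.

145

w1 = Kv₀ = (4·1 + 0·1 + 2·1; 3·1 + 7·1 + 3·1; 5·1 + 4·1 + 3·1) = (6, 13, 12)
w2 = Kw1 = (4·6 + 0·13 + 2·12; 3·6 + 7·13 + 3·12; 5·6 + 4·13 + 3·12) = (48, 145, 118)
The requested component of w2 is 145.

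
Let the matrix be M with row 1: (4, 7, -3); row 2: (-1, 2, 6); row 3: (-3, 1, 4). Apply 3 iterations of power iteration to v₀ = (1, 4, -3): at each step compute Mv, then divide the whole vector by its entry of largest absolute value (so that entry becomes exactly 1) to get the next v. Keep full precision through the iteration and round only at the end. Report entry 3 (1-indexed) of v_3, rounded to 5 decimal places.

0.83057

Mv0 = (41.000000, -11.000000, -11.000000); divide by 41.000000 → v1 = (1.000000, -0.268293, -0.268293)
Mv1 = (2.926829, -3.146341, -4.341463); divide by -4.341463 → v2 = (-0.674157, 0.724719, 1.000000)
Mv2 = (-0.623596, 8.123596, 6.747191); divide by 8.123596 → v3 = (-0.076763, 1.000000, 0.830567)
Requested entry of v3: -1201/-1446 = 0.83057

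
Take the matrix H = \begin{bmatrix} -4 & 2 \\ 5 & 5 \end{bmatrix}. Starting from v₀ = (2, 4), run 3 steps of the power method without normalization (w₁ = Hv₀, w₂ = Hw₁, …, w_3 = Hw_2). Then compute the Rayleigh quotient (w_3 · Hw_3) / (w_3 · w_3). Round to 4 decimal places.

w1 = Hv₀ = ((-4)·2 + 2·4; 5·2 + 5·4) = (0, 30)
w2 = Hw1 = ((-4)·0 + 2·30; 5·0 + 5·30) = (60, 150)
w3 = Hw2 = (60, 1050)
Hw3 = (1860, 5550)
w3·Hw3 = 60·1860 + 1050·5550 = 5939100; w3·w3 = 60·60 + 1050·1050 = 1106100
λ ≈ 5939100/1106100 = 5.3694

5.3694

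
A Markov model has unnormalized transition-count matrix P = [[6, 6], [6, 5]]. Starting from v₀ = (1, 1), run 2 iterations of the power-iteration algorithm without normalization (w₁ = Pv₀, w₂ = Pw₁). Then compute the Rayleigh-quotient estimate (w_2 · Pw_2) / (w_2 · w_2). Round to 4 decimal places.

w1 = Pv₀ = (6·1 + 6·1; 6·1 + 5·1) = (12, 11)
w2 = Pw1 = (6·12 + 6·11; 6·12 + 5·11) = (138, 127)
Pw2 = (1590, 1463)
w2·Pw2 = 138·1590 + 127·1463 = 405221; w2·w2 = 138·138 + 127·127 = 35173
λ ≈ 405221/35173 = 11.5208

11.5208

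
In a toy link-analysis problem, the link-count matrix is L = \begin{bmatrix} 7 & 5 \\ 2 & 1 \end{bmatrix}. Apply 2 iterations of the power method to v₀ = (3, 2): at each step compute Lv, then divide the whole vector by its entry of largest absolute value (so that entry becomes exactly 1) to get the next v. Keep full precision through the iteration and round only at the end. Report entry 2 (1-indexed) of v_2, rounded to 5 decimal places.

Lv0 = (31.000000, 8.000000); divide by 31.000000 → v1 = (1.000000, 0.258065)
Lv1 = (8.290323, 2.258065); divide by 8.290323 → v2 = (1.000000, 0.272374)
Requested entry of v2: 70/257 = 0.27237

0.27237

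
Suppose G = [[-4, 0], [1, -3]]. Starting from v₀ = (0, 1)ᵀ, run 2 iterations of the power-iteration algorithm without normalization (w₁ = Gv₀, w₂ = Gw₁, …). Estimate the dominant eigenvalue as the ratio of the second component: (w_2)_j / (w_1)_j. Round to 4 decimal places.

w1 = Gv₀ = (0, -3)
w2 = Gw1 = (0, 9)
Ratio at component: 9 / -3 = -3.0000

-3.0000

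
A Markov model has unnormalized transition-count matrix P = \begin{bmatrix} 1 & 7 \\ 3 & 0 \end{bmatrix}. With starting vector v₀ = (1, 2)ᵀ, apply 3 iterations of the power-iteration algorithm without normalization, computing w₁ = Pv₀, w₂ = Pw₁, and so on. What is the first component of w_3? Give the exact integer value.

351

w1 = Pv₀ = (1·1 + 7·2; 3·1 + 0·2) = (15, 3)
w2 = Pw1 = (1·15 + 7·3; 3·15 + 0·3) = (36, 45)
w3 = Pw2 = (351, 108)
The requested component of w3 is 351.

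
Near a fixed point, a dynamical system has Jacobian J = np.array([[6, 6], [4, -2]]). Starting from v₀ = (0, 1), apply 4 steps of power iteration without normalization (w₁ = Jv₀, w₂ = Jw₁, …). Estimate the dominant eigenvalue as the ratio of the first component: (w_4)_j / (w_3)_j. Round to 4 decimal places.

w1 = Jv₀ = (6, -2)
w2 = Jw1 = (24, 28)
w3 = Jw2 = (312, 40)
w4 = Jw3 = (2112, 1168)
Ratio at component: 2112 / 312 = 6.7692

λ ≈ 6.7692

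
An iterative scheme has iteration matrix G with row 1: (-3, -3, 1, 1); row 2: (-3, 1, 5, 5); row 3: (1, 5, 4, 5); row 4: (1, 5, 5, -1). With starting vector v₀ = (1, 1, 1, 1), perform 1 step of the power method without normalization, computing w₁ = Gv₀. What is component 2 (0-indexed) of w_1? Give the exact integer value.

w1 = Gv₀ = ((-3)·1 + (-3)·1 + 1·1 + 1·1; (-3)·1 + 1·1 + 5·1 + 5·1; 1·1 + 5·1 + 4·1 + 5·1; 1·1 + 5·1 + 5·1 + (-1)·1) = (-4, 8, 15, 10)
The requested component of w1 is 15.

15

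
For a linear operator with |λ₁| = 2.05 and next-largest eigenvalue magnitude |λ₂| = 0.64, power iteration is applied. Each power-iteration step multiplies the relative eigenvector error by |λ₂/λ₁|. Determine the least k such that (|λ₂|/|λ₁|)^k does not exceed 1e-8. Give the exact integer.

16

|λ₂/λ₁| = 0.64/2.05 = 0.31220
Need k ≥ ln(1e-8) / ln(0.31220) = -18.4207 / -1.1641 ≈ 15.824
Smallest integer k satisfying the bound: 16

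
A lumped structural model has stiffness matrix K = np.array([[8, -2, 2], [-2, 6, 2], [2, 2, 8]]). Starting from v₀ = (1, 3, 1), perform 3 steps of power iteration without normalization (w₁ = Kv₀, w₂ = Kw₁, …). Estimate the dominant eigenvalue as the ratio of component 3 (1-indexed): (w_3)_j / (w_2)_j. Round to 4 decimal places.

9.8605

w1 = Kv₀ = (4, 18, 16)
w2 = Kw1 = (28, 132, 172)
w3 = Kw2 = (304, 1080, 1696)
Ratio at component: 1696 / 172 = 9.8605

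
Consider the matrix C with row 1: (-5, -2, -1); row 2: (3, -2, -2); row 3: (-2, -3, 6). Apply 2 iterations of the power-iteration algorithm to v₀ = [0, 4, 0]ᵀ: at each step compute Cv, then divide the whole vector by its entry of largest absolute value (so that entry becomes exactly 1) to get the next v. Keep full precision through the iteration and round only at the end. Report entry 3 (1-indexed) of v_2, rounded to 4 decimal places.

Cv0 = (-8.00000, -8.00000, -12.00000); divide by -12.00000 → v1 = (0.66667, 0.66667, 1.00000)
Cv1 = (-5.66667, -1.33333, 2.66667); divide by -5.66667 → v2 = (1.00000, 0.23529, -0.47059)
Requested entry of v2: -32/68 = -0.4706

-0.4706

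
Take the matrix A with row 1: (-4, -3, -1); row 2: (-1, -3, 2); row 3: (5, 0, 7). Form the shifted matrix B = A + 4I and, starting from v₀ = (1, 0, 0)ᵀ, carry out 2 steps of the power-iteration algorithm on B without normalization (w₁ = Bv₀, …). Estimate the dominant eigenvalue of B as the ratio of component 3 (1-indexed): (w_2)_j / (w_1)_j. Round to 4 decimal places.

B = A + 4I has rows (0, -3, -1); (-1, 1, 2); (5, 0, 11)
w1 = Bv₀ = (0, -1, 5)
w2 = Bw1 = (-2, 9, 55)
Ratio: 55/5 = 11.0000

μ ≈ 11.0000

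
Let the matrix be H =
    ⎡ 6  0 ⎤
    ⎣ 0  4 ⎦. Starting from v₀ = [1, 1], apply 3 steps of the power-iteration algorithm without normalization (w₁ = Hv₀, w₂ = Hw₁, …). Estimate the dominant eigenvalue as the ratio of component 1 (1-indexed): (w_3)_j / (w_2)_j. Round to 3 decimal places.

w1 = Hv₀ = (6·1 + 0·1; 0·1 + 4·1) = (6, 4)
w2 = Hw1 = (6·6 + 0·4; 0·6 + 4·4) = (36, 16)
w3 = Hw2 = (216, 64)
Ratio at component: 216 / 36 = 6.000

λ ≈ 6.000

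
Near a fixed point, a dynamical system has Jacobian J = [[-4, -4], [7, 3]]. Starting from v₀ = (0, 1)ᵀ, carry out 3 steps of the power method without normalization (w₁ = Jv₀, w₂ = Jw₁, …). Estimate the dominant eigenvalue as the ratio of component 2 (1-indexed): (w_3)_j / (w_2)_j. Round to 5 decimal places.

λ ≈ 1.52632

w1 = Jv₀ = (-4, 3)
w2 = Jw1 = (4, -19)
w3 = Jw2 = (60, -29)
Ratio at component: -29 / -19 = 1.52632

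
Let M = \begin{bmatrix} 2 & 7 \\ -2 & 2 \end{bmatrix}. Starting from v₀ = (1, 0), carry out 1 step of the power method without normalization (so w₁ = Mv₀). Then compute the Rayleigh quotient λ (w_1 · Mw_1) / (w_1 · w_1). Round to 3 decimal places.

w1 = Mv₀ = (2, -2)
Mw1 = (-10, -8)
w1·Mw1 = 2·(-10) + (-2)·(-8) = -4; w1·w1 = 2·2 + (-2)·(-2) = 8
λ ≈ -4/8 = -0.500

-0.500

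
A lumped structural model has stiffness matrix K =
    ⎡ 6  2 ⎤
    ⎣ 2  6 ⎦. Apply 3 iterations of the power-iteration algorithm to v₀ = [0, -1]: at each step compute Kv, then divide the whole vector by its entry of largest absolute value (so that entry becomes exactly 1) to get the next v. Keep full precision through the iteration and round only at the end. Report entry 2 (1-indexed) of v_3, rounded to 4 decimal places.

Kv0 = (-2.00000, -6.00000); divide by -6.00000 → v1 = (0.33333, 1.00000)
Kv1 = (4.00000, 6.66667); divide by 6.66667 → v2 = (0.60000, 1.00000)
Kv2 = (5.60000, 7.20000); divide by 7.20000 → v3 = (0.77778, 1.00000)
Requested entry of v3: -288/-288 = 1.0000

1.0000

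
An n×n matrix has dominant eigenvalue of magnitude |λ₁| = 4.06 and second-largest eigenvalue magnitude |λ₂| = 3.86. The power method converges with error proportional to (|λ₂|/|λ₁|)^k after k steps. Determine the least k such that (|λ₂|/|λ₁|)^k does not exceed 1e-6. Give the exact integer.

274

|λ₂/λ₁| = 3.86/4.06 = 0.95074
Need k ≥ ln(1e-6) / ln(0.95074) = -13.8155 / -0.0505 ≈ 273.489
Smallest integer k satisfying the bound: 274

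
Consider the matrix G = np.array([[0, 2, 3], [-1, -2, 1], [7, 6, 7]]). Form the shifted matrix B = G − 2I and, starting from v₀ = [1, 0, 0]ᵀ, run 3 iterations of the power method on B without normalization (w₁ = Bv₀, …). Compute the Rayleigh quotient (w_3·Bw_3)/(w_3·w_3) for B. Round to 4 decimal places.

4.1086

B = G − 2I has rows (-2, 2, 3); (-1, -4, 1); (7, 6, 5)
w1 = Bv₀ = (-2, -1, 7)
w2 = Bw1 = (23, 13, 15)
w3 = Bw2 = (25, -60, 314)
Bw3 = (772, 529, 1385)
w3·Bw3 = 422450; w3·w3 = 102821; μ ≈ 422450/102821 = 4.1086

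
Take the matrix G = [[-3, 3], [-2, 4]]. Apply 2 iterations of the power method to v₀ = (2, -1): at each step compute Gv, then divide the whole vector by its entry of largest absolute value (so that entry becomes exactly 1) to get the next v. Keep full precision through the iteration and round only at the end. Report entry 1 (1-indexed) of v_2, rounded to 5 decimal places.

Gv0 = (-9.000000, -8.000000); divide by -9.000000 → v1 = (1.000000, 0.888889)
Gv1 = (-0.333333, 1.555556); divide by 1.555556 → v2 = (-0.214286, 1.000000)
Requested entry of v2: 3/-14 = -0.21429

-0.21429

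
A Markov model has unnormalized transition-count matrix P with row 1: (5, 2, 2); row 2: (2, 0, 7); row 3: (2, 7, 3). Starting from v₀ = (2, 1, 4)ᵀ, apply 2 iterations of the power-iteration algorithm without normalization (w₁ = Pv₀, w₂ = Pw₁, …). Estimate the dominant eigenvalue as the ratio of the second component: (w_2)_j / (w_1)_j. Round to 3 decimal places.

6.281

w1 = Pv₀ = (20, 32, 23)
w2 = Pw1 = (210, 201, 333)
Ratio at component: 201 / 32 = 6.281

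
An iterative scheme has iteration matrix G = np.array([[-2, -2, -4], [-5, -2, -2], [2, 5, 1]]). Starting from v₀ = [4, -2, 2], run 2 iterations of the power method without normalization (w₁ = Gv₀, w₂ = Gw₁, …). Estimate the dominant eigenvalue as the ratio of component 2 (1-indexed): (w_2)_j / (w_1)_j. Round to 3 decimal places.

w1 = Gv₀ = ((-2)·4 + (-2)·(-2) + (-4)·2; (-5)·4 + (-2)·(-2) + (-2)·2; 2·4 + 5·(-2) + 1·2) = (-12, -20, 0)
w2 = Gw1 = ((-2)·(-12) + (-2)·(-20) + (-4)·0; (-5)·(-12) + (-2)·(-20) + (-2)·0; 2·(-12) + 5·(-20) + 1·0) = (64, 100, -124)
Ratio at component: 100 / -20 = -5.000

-5.000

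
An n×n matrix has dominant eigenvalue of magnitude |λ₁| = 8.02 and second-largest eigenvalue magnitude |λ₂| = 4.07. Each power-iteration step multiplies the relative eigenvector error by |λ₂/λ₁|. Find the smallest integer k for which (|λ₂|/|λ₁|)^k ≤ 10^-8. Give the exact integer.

|λ₂/λ₁| = 4.07/8.02 = 0.50748
Need k ≥ ln(10^-8) / ln(0.50748) = -18.4207 / -0.6783 ≈ 27.157
Smallest integer k satisfying the bound: 28

28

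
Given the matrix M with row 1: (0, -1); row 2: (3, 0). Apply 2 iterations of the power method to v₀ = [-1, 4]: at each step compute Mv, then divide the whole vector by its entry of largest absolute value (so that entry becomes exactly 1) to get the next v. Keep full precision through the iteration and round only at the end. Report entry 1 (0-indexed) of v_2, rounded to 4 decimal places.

Mv0 = (-4.00000, -3.00000); divide by -4.00000 → v1 = (1.00000, 0.75000)
Mv1 = (-0.75000, 3.00000); divide by 3.00000 → v2 = (-0.25000, 1.00000)
Requested entry of v2: -12/-12 = 1.0000

1.0000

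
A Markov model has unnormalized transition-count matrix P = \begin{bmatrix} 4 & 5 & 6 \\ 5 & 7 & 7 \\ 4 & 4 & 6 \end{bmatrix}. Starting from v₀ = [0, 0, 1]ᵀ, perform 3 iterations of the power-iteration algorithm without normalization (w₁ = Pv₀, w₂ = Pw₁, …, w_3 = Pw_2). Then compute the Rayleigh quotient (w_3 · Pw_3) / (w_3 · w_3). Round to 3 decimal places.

λ ≈ 15.926

w1 = Pv₀ = (6, 7, 6)
w2 = Pw1 = (95, 121, 88)
w3 = Pw2 = (1513, 1938, 1392)
Pw3 = (24094, 30875, 22156)
w3·Pw3 = 1513·24094 + 1938·30875 + 1392·22156 = 127131124; w3·w3 = 1513·1513 + 1938·1938 + 1392·1392 = 7982677
λ ≈ 127131124/7982677 = 15.926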